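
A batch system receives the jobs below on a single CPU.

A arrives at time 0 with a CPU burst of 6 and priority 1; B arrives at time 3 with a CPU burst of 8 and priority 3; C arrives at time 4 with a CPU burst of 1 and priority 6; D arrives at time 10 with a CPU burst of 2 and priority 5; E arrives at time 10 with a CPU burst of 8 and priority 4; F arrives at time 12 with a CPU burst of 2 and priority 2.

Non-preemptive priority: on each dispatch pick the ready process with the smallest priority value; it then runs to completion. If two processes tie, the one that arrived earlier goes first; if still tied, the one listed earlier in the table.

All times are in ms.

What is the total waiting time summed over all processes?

47

Gantt: | A 0-6 | B 6-14 | F 14-16 | E 16-24 | D 24-26 | C 26-27 |
Completion: A=6  B=14  C=27  D=26  E=24  F=16
Waiting = turnaround − burst: A=0, B=3, C=22, D=14, E=6, F=2
Total waiting = 0 + 3 + 22 + 14 + 6 + 2 = 47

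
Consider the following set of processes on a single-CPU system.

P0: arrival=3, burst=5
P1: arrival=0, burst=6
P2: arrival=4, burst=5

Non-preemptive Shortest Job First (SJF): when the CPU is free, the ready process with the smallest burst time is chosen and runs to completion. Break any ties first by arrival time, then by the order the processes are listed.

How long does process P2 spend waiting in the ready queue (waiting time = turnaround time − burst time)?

Gantt: | P1 0-6 | P0 6-11 | P2 11-16 |
Completion: P0=11  P1=6  P2=16
Turnaround (C−A): P0=8  P1=6  P2=12
Waiting(P2) = turnaround − burst = 12 − 5 = 7

7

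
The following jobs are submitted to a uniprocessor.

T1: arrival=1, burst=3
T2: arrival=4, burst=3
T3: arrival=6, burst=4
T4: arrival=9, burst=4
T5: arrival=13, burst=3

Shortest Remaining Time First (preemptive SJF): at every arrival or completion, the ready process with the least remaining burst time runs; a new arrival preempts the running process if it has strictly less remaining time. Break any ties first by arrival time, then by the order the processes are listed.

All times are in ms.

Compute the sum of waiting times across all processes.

Schedule: | idle 0-1 | T1 1-4 | T2 4-7 | T3 7-11 | T4 11-15 | T5 15-18 |
Completion: T1=4  T2=7  T3=11  T4=15  T5=18
Turnaround (C−A): T1=3  T2=3  T3=5  T4=6  T5=5
Waiting = turnaround − burst: T1=0, T2=0, T3=1, T4=2, T5=2
Total waiting = 0 + 0 + 1 + 2 + 2 = 5

5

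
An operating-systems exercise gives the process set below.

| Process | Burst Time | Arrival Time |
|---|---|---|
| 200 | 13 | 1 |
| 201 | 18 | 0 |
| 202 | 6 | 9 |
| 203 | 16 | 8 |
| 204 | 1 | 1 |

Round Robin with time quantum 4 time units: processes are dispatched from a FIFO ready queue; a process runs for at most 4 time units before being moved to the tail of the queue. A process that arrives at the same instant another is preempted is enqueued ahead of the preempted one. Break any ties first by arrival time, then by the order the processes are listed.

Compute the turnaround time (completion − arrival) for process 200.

Schedule: | 201 0-4 | 200 4-8 | 204 8-9 | 201 9-13 | 203 13-17 | 200 17-21 | 202 21-25 | 201 25-29 | 203 29-33 | 200 33-37 | 202 37-39 | 201 39-43 | 203 43-47 | 200 47-48 | 201 48-50 | 203 50-54 |
Completion: 200=48  201=50  202=39  203=54  204=9
Turnaround (C−A): 200=47  201=50  202=30  203=46  204=8
Turnaround(200) = completion − arrival = 48 − 1 = 47

47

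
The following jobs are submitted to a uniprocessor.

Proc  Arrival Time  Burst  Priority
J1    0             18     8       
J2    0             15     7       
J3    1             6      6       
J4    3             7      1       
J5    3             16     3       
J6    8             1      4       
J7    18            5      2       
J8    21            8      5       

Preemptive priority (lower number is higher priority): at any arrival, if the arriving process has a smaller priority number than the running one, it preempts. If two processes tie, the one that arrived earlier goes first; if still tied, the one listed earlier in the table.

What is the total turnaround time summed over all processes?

260

Gantt: | J2 0-1 | J3 1-3 | J4 3-10 | J5 10-18 | J7 18-23 | J5 23-31 | J6 31-32 | J8 32-40 | J3 40-44 | J2 44-58 | J1 58-76 |
Completion: J1=76  J2=58  J3=44  J4=10  J5=31  J6=32  J7=23  J8=40
Turnaround = completion − arrival: J1=76, J2=58, J3=43, J4=7, J5=28, J6=24, J7=5, J8=19
Total turnaround = 76 + 58 + 43 + 7 + 28 + 24 + 5 + 19 = 260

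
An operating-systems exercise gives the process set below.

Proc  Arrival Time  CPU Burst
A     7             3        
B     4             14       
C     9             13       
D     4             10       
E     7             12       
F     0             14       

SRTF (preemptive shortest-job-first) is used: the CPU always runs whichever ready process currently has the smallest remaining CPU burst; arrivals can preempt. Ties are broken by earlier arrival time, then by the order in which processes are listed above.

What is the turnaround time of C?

43

Schedule: | F 0-7 | A 7-10 | F 10-17 | D 17-27 | E 27-39 | C 39-52 | B 52-66 |
Completion: A=10  B=66  C=52  D=27  E=39  F=17
Turnaround(C) = completion − arrival = 52 − 9 = 43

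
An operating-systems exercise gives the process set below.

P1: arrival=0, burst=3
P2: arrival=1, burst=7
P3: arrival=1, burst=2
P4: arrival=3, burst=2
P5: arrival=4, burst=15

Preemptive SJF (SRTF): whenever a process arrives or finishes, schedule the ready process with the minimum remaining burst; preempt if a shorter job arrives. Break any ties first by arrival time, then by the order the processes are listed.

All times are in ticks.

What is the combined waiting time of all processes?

Timeline: | P1 0-3 | P3 3-5 | P4 5-7 | P2 7-14 | P5 14-29 |
Completion: P1=3  P2=14  P3=5  P4=7  P5=29
Waiting = turnaround − burst: P1=0, P2=6, P3=2, P4=2, P5=10
Total waiting = 0 + 6 + 2 + 2 + 10 = 20

20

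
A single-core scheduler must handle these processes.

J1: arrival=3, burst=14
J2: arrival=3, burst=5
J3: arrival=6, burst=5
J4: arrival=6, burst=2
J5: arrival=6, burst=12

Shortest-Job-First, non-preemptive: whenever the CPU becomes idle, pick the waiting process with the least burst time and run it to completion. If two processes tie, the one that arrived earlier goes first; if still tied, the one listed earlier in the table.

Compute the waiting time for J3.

Schedule: | idle 0-3 | J2 3-8 | J4 8-10 | J3 10-15 | J5 15-27 | J1 27-41 |
Completion: J1=41  J2=8  J3=15  J4=10  J5=27
Turnaround (C−A): J1=38  J2=5  J3=9  J4=4  J5=21
Waiting(J3) = turnaround − burst = 9 − 5 = 4

4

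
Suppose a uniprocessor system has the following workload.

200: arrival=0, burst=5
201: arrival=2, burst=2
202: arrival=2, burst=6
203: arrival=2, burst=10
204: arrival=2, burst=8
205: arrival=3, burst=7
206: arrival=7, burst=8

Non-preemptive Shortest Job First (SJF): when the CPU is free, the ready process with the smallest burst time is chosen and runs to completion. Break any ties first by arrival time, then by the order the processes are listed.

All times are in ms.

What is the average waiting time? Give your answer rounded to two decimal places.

13.00

Timeline: | 200 0-5 | 201 5-7 | 202 7-13 | 205 13-20 | 204 20-28 | 206 28-36 | 203 36-46 |
Completion: 200=5  201=7  202=13  203=46  204=28  205=20  206=36
Waiting times: 200=0, 201=3, 202=5, 203=34, 204=18, 205=10, 206=21
Average waiting = (0+3+5+34+18+10+21) / 7 = 91/7 = 13.00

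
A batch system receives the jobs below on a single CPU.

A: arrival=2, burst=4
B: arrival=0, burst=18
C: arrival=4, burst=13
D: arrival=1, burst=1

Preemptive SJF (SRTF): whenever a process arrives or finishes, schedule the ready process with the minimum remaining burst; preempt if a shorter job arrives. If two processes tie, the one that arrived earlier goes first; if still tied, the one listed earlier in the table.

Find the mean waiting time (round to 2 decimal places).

Schedule: | B 0-1 | D 1-2 | A 2-6 | C 6-19 | B 19-36 |
Completion: A=6  B=36  C=19  D=2
Waiting times: A=0, B=18, C=2, D=0
Average waiting = (0+18+2+0) / 4 = 20/4 = 5.00

5.00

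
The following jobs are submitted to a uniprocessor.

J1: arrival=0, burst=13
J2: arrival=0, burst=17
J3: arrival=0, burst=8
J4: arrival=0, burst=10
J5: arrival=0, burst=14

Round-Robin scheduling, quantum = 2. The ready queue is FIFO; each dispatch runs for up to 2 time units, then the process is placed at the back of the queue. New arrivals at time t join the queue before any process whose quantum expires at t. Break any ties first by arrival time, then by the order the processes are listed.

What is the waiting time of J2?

45

Timeline: | J1 0-2 | J2 2-4 | J3 4-6 | J4 6-8 | J5 8-10 | J1 10-12 | J2 12-14 | J3 14-16 | J4 16-18 | J5 18-20 | J1 20-22 | J2 22-24 | J3 24-26 | J4 26-28 | J5 28-30 | J1 30-32 | J2 32-34 | J3 34-36 | J4 36-38 | J5 38-40 | J1 40-42 | J2 42-44 | J4 44-46 | J5 46-48 | J1 48-50 | J2 50-52 | J5 52-54 | J1 54-55 | J2 55-57 | J5 57-59 | J2 59-62 |
Completion: J1=55  J2=62  J3=36  J4=46  J5=59
Waiting(J2) = turnaround − burst = 62 − 17 = 45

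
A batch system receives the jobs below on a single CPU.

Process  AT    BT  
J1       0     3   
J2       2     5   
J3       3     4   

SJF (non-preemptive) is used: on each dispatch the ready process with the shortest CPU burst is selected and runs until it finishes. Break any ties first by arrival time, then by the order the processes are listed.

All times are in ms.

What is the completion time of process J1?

Gantt: | J1 0-3 | J3 3-7 | J2 7-12 |
Completion: J1=3  J2=12  J3=7
Turnaround (C−A): J1=3  J2=10  J3=4

3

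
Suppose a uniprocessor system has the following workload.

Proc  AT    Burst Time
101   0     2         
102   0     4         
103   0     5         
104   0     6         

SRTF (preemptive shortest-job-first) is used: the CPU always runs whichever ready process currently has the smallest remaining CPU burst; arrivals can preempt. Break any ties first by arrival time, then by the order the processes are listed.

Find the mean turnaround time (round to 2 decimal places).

9.00

Gantt: | 101 0-2 | 102 2-6 | 103 6-11 | 104 11-17 |
Completion: 101=2  102=6  103=11  104=17
Turnaround (C−A): 101=2  102=6  103=11  104=17
Turnaround times: 101=2, 102=6, 103=11, 104=17
Average turnaround = (2+6+11+17) / 4 = 36/4 = 9.00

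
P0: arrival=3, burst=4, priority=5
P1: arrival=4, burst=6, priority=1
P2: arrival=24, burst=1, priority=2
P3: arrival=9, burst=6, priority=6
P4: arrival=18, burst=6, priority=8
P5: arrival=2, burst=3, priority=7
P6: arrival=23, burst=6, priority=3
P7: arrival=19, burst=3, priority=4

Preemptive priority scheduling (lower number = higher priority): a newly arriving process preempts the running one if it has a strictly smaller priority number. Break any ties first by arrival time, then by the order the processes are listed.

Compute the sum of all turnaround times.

Timeline: | idle 0-2 | P5 2-3 | P0 3-4 | P1 4-10 | P0 10-13 | P3 13-19 | P7 19-22 | P5 22-23 | P6 23-24 | P2 24-25 | P6 25-30 | P5 30-31 | P4 31-37 |
Completion: P0=13  P1=10  P2=25  P3=19  P4=37  P5=31  P6=30  P7=22
Turnaround = completion − arrival: P0=10, P1=6, P2=1, P3=10, P4=19, P5=29, P6=7, P7=3
Total turnaround = 10 + 6 + 1 + 10 + 19 + 29 + 7 + 3 = 85

85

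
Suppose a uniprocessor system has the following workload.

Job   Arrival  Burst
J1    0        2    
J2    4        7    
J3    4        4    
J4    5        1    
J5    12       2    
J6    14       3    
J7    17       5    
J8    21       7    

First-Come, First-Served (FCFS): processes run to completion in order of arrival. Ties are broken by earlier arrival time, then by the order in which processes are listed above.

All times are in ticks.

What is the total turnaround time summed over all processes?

Schedule: | J1 0-2 | idle 2-4 | J2 4-11 | J3 11-15 | J4 15-16 | J5 16-18 | J6 18-21 | J7 21-26 | J8 26-33 |
Completion: J1=2  J2=11  J3=15  J4=16  J5=18  J6=21  J7=26  J8=33
Turnaround (C−A): J1=2  J2=7  J3=11  J4=11  J5=6  J6=7  J7=9  J8=12
Turnaround = completion − arrival: J1=2, J2=7, J3=11, J4=11, J5=6, J6=7, J7=9, J8=12
Total turnaround = 2 + 7 + 11 + 11 + 6 + 7 + 9 + 12 = 65

65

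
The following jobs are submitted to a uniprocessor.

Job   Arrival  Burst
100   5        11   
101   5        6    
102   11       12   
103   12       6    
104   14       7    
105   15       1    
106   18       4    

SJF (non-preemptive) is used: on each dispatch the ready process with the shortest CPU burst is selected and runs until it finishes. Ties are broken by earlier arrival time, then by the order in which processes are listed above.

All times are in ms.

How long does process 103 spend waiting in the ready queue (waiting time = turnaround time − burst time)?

15

Timeline: | idle 0-5 | 101 5-11 | 100 11-22 | 105 22-23 | 106 23-27 | 103 27-33 | 104 33-40 | 102 40-52 |
Completion: 100=22  101=11  102=52  103=33  104=40  105=23  106=27
Turnaround (C−A): 100=17  101=6  102=41  103=21  104=26  105=8  106=9
Waiting(103) = turnaround − burst = 21 − 6 = 15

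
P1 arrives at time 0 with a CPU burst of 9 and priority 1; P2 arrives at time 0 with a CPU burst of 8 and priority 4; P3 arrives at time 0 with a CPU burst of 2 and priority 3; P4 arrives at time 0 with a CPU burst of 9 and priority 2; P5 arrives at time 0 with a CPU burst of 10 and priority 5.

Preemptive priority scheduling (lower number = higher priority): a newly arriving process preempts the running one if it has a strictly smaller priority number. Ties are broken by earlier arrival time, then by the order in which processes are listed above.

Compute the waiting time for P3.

Gantt: | P1 0-9 | P4 9-18 | P3 18-20 | P2 20-28 | P5 28-38 |
Completion: P1=9  P2=28  P3=20  P4=18  P5=38
Turnaround (C−A): P1=9  P2=28  P3=20  P4=18  P5=38
Waiting(P3) = turnaround − burst = 20 − 2 = 18

18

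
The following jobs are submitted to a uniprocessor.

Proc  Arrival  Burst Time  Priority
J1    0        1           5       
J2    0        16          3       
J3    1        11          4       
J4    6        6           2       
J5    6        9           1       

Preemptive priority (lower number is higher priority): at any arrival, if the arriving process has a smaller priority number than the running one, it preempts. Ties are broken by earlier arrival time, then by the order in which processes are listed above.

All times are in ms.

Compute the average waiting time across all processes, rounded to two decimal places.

Gantt: | J2 0-6 | J5 6-15 | J4 15-21 | J2 21-31 | J3 31-42 | J1 42-43 |
Completion: J1=43  J2=31  J3=42  J4=21  J5=15
Turnaround (C−A): J1=43  J2=31  J3=41  J4=15  J5=9
Waiting times: J1=42, J2=15, J3=30, J4=9, J5=0
Average waiting = (42+15+30+9+0) / 5 = 96/5 = 19.20

19.20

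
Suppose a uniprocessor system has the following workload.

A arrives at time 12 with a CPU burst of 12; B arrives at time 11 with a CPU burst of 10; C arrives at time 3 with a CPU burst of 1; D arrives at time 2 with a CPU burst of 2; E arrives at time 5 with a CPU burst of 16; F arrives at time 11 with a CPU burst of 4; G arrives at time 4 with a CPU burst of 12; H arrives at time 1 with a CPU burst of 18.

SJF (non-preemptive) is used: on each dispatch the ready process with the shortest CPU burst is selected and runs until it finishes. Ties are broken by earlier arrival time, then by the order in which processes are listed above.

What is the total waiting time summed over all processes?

183

Gantt: | idle 0-1 | H 1-19 | C 19-20 | D 20-22 | F 22-26 | B 26-36 | G 36-48 | A 48-60 | E 60-76 |
Completion: A=60  B=36  C=20  D=22  E=76  F=26  G=48  H=19
Turnaround (C−A): A=48  B=25  C=17  D=20  E=71  F=15  G=44  H=18
Waiting = turnaround − burst: A=36, B=15, C=16, D=18, E=55, F=11, G=32, H=0
Total waiting = 36 + 15 + 16 + 18 + 55 + 11 + 32 + 0 = 183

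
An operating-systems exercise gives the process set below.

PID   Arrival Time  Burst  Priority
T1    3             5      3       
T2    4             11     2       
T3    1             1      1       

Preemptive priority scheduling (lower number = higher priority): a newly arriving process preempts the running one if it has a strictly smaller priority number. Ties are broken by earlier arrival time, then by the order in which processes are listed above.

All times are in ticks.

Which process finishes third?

Gantt: | idle 0-1 | T3 1-2 | idle 2-3 | T1 3-4 | T2 4-15 | T1 15-19 |
Completion: T1=19  T2=15  T3=2
Finish order: T3 → T2 → T1

T1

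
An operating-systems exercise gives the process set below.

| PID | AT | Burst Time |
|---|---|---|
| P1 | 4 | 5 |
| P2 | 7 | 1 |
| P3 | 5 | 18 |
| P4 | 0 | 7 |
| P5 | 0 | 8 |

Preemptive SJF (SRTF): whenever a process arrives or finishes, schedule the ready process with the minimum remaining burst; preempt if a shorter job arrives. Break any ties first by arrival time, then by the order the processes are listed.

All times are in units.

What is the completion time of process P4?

7

Timeline: | P4 0-7 | P2 7-8 | P1 8-13 | P5 13-21 | P3 21-39 |
Completion: P1=13  P2=8  P3=39  P4=7  P5=21
Turnaround (C−A): P1=9  P2=1  P3=34  P4=7  P5=21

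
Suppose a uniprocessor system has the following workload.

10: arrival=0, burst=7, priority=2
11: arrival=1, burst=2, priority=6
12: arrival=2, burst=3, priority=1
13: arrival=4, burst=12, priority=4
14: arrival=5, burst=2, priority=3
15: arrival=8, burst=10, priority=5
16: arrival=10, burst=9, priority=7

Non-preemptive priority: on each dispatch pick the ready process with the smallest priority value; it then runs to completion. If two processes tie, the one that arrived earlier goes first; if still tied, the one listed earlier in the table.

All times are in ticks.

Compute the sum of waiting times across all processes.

93

Schedule: | 10 0-7 | 12 7-10 | 14 10-12 | 13 12-24 | 15 24-34 | 11 34-36 | 16 36-45 |
Completion: 10=7  11=36  12=10  13=24  14=12  15=34  16=45
Turnaround (C−A): 10=7  11=35  12=8  13=20  14=7  15=26  16=35
Waiting = turnaround − burst: 10=0, 11=33, 12=5, 13=8, 14=5, 15=16, 16=26
Total waiting = 0 + 33 + 5 + 8 + 5 + 16 + 26 = 93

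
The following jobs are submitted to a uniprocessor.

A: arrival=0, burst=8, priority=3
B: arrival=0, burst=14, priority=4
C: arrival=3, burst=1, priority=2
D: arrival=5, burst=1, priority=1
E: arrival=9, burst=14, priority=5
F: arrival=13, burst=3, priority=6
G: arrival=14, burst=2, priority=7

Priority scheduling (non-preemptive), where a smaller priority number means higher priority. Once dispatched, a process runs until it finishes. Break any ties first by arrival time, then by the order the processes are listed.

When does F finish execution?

Gantt: | A 0-8 | D 8-9 | C 9-10 | B 10-24 | E 24-38 | F 38-41 | G 41-43 |
Completion: A=8  B=24  C=10  D=9  E=38  F=41  G=43
Turnaround (C−A): A=8  B=24  C=7  D=4  E=29  F=28  G=29

41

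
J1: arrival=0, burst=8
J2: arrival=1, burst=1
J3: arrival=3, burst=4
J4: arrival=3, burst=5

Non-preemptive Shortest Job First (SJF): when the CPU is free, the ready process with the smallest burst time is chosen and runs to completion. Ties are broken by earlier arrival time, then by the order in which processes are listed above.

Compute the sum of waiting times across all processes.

23

Gantt: | J1 0-8 | J2 8-9 | J3 9-13 | J4 13-18 |
Completion: J1=8  J2=9  J3=13  J4=18
Turnaround (C−A): J1=8  J2=8  J3=10  J4=15
Waiting = turnaround − burst: J1=0, J2=7, J3=6, J4=10
Total waiting = 0 + 7 + 6 + 10 = 23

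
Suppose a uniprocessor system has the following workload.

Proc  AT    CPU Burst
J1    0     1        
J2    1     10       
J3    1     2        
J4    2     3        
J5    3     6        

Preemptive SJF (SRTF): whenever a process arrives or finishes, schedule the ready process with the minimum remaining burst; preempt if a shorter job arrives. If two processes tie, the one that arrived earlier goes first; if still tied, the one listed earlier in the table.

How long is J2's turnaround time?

Schedule: | J1 0-1 | J3 1-3 | J4 3-6 | J5 6-12 | J2 12-22 |
Completion: J1=1  J2=22  J3=3  J4=6  J5=12
Turnaround (C−A): J1=1  J2=21  J3=2  J4=4  J5=9
Turnaround(J2) = completion − arrival = 22 − 1 = 21

21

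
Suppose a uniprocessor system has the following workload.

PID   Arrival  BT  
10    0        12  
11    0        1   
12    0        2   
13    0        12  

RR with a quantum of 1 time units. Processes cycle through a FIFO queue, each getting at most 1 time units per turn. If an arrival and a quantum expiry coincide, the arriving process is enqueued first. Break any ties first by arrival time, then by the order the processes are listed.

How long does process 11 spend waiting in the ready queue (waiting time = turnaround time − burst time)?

Schedule: | 10 0-1 | 11 1-2 | 12 2-3 | 13 3-4 | 10 4-5 | 12 5-6 | 13 6-7 | 10 7-8 | 13 8-9 | 10 9-10 | 13 10-11 | 10 11-12 | 13 12-13 | 10 13-14 | 13 14-15 | 10 15-16 | 13 16-17 | 10 17-18 | 13 18-19 | 10 19-20 | 13 20-21 | 10 21-22 | 13 22-23 | 10 23-24 | 13 24-25 | 10 25-26 | 13 26-27 |
Completion: 10=26  11=2  12=6  13=27
Turnaround (C−A): 10=26  11=2  12=6  13=27
Waiting(11) = turnaround − burst = 2 − 1 = 1

1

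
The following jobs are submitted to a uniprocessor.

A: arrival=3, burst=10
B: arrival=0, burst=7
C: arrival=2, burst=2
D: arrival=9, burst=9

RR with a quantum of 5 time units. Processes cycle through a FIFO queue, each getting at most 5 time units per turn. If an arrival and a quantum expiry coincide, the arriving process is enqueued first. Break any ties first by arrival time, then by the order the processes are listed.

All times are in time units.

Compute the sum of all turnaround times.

59

Timeline: | B 0-5 | C 5-7 | A 7-12 | B 12-14 | D 14-19 | A 19-24 | D 24-28 |
Completion: A=24  B=14  C=7  D=28
Turnaround (C−A): A=21  B=14  C=5  D=19
Turnaround = completion − arrival: A=21, B=14, C=5, D=19
Total turnaround = 21 + 14 + 5 + 19 = 59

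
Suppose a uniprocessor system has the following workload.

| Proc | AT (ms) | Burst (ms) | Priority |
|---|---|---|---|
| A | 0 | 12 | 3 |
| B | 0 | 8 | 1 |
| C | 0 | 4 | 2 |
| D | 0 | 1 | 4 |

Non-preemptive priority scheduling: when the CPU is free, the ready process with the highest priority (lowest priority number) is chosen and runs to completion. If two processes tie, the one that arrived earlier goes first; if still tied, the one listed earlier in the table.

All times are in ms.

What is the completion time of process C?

Schedule: | B 0-8 | C 8-12 | A 12-24 | D 24-25 |
Completion: A=24  B=8  C=12  D=25
Turnaround (C−A): A=24  B=8  C=12  D=25

12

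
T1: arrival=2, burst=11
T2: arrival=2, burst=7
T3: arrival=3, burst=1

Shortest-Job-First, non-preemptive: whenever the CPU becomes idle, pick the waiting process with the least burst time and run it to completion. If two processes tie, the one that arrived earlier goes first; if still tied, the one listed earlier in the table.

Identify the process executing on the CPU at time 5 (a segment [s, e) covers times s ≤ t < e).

Gantt: | idle 0-2 | T2 2-9 | T3 9-10 | T1 10-21 |
Completion: T1=21  T2=9  T3=10

T2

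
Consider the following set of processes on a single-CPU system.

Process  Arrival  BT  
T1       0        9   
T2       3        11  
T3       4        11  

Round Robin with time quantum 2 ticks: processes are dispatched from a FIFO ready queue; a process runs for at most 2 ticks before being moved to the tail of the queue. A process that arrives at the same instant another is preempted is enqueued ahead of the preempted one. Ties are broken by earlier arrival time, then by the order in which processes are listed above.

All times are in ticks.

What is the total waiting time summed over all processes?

Timeline: | T1 0-4 | T2 4-6 | T3 6-8 | T1 8-10 | T2 10-12 | T3 12-14 | T1 14-16 | T2 16-18 | T3 18-20 | T1 20-21 | T2 21-23 | T3 23-25 | T2 25-27 | T3 27-29 | T2 29-30 | T3 30-31 |
Completion: T1=21  T2=30  T3=31
Turnaround (C−A): T1=21  T2=27  T3=27
Waiting = turnaround − burst: T1=12, T2=16, T3=16
Total waiting = 12 + 16 + 16 = 44

44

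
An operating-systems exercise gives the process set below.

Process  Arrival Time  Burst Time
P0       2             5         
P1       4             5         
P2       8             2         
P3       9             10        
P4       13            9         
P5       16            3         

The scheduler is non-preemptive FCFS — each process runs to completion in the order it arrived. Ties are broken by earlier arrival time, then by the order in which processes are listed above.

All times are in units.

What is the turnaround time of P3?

Gantt: | idle 0-2 | P0 2-7 | P1 7-12 | P2 12-14 | P3 14-24 | P4 24-33 | P5 33-36 |
Completion: P0=7  P1=12  P2=14  P3=24  P4=33  P5=36
Turnaround (C−A): P0=5  P1=8  P2=6  P3=15  P4=20  P5=20
Turnaround(P3) = completion − arrival = 24 − 9 = 15

15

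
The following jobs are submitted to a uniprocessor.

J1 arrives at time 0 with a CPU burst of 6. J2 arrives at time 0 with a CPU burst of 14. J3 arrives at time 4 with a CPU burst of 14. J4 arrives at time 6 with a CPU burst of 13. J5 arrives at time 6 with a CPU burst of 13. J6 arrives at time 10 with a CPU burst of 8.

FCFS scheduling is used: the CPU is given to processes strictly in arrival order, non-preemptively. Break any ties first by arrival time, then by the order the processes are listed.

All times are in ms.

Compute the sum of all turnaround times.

Gantt: | J1 0-6 | J2 6-20 | J3 20-34 | J4 34-47 | J5 47-60 | J6 60-68 |
Completion: J1=6  J2=20  J3=34  J4=47  J5=60  J6=68
Turnaround = completion − arrival: J1=6, J2=20, J3=30, J4=41, J5=54, J6=58
Total turnaround = 6 + 20 + 30 + 41 + 54 + 58 = 209

209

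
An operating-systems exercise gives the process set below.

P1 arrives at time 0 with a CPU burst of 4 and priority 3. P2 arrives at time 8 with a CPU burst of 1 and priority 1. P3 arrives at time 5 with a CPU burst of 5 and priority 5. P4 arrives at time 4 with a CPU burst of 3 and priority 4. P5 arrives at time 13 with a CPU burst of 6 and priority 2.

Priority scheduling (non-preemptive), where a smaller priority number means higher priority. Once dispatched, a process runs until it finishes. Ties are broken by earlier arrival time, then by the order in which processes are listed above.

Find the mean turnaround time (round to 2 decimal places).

5.00

Timeline: | P1 0-4 | P4 4-7 | P3 7-12 | P2 12-13 | P5 13-19 |
Completion: P1=4  P2=13  P3=12  P4=7  P5=19
Turnaround (C−A): P1=4  P2=5  P3=7  P4=3  P5=6
Turnaround times: P1=4, P2=5, P3=7, P4=3, P5=6
Average turnaround = (4+5+7+3+6) / 5 = 25/5 = 5.00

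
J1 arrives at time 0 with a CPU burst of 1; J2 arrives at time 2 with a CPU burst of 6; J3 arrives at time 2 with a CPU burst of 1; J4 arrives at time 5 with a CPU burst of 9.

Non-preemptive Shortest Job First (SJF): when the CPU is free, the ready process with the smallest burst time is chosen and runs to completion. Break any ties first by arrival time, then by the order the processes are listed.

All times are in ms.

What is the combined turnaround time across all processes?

Gantt: | J1 0-1 | idle 1-2 | J3 2-3 | J2 3-9 | J4 9-18 |
Completion: J1=1  J2=9  J3=3  J4=18
Turnaround (C−A): J1=1  J2=7  J3=1  J4=13
Turnaround = completion − arrival: J1=1, J2=7, J3=1, J4=13
Total turnaround = 1 + 7 + 1 + 13 = 22

22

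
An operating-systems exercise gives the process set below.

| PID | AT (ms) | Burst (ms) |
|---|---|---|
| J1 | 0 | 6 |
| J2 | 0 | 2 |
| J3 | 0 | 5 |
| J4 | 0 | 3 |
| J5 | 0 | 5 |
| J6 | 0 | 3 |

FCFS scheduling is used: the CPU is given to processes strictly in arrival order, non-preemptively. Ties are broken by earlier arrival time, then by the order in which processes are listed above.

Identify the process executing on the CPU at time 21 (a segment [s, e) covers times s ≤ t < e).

Schedule: | J1 0-6 | J2 6-8 | J3 8-13 | J4 13-16 | J5 16-21 | J6 21-24 |
Completion: J1=6  J2=8  J3=13  J4=16  J5=21  J6=24
Turnaround (C−A): J1=6  J2=8  J3=13  J4=16  J5=21  J6=24

J6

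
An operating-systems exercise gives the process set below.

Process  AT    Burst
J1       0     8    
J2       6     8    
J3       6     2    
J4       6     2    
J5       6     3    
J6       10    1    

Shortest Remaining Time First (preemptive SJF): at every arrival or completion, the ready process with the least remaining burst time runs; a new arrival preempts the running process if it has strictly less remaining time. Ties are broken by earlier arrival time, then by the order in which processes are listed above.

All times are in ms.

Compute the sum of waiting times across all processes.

24

Gantt: | J1 0-8 | J3 8-10 | J6 10-11 | J4 11-13 | J5 13-16 | J2 16-24 |
Completion: J1=8  J2=24  J3=10  J4=13  J5=16  J6=11
Waiting = turnaround − burst: J1=0, J2=10, J3=2, J4=5, J5=7, J6=0
Total waiting = 0 + 10 + 2 + 5 + 7 + 0 = 24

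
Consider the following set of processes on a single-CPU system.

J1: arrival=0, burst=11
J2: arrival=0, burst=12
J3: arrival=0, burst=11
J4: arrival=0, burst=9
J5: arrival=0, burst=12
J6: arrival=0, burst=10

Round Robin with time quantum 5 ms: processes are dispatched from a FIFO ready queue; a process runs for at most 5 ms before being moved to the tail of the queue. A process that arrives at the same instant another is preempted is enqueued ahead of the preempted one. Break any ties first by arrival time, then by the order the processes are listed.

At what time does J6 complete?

59

Schedule: | J1 0-5 | J2 5-10 | J3 10-15 | J4 15-20 | J5 20-25 | J6 25-30 | J1 30-35 | J2 35-40 | J3 40-45 | J4 45-49 | J5 49-54 | J6 54-59 | J1 59-60 | J2 60-62 | J3 62-63 | J5 63-65 |
Completion: J1=60  J2=62  J3=63  J4=49  J5=65  J6=59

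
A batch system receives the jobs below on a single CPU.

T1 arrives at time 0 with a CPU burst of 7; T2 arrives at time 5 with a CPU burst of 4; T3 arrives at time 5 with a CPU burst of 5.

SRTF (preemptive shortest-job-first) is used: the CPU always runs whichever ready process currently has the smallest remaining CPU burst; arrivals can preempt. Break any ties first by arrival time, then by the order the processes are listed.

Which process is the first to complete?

Timeline: | T1 0-7 | T2 7-11 | T3 11-16 |
Completion: T1=7  T2=11  T3=16
Turnaround (C−A): T1=7  T2=6  T3=11
Finish order: T1 → T2 → T3

T1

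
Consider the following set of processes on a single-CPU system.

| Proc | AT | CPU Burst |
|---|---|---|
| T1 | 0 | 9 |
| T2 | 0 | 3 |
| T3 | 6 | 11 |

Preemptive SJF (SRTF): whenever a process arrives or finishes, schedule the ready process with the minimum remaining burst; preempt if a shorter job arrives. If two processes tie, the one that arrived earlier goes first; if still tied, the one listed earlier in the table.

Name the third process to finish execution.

Timeline: | T2 0-3 | T1 3-12 | T3 12-23 |
Completion: T1=12  T2=3  T3=23
Finish order: T2 → T1 → T3

T3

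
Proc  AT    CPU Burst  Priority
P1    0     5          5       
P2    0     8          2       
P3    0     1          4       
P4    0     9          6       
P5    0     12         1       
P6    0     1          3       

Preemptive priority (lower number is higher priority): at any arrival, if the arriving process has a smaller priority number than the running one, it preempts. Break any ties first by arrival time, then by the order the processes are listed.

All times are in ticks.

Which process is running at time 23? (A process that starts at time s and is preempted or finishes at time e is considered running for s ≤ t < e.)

P1

Timeline: | P5 0-12 | P2 12-20 | P6 20-21 | P3 21-22 | P1 22-27 | P4 27-36 |
Completion: P1=27  P2=20  P3=22  P4=36  P5=12  P6=21
Turnaround (C−A): P1=27  P2=20  P3=22  P4=36  P5=12  P6=21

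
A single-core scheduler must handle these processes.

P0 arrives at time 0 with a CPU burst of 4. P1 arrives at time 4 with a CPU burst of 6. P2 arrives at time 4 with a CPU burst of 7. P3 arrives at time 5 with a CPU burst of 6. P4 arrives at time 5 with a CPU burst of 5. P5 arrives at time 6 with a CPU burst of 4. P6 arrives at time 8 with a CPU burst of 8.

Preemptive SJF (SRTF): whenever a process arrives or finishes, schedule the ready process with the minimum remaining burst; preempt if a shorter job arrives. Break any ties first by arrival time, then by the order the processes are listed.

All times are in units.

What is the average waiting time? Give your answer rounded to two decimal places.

10.29

Gantt: | P0 0-4 | P1 4-10 | P5 10-14 | P4 14-19 | P3 19-25 | P2 25-32 | P6 32-40 |
Completion: P0=4  P1=10  P2=32  P3=25  P4=19  P5=14  P6=40
Turnaround (C−A): P0=4  P1=6  P2=28  P3=20  P4=14  P5=8  P6=32
Waiting times: P0=0, P1=0, P2=21, P3=14, P4=9, P5=4, P6=24
Average waiting = (0+0+21+14+9+4+24) / 7 = 72/7 = 10.29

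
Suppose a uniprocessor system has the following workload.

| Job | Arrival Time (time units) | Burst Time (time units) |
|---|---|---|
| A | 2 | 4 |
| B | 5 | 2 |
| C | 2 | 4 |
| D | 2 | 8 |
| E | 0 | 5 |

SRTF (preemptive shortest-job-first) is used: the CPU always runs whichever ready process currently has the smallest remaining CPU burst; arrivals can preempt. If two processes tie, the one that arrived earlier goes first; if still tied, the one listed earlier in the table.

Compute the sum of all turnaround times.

50

Schedule: | E 0-5 | B 5-7 | A 7-11 | C 11-15 | D 15-23 |
Completion: A=11  B=7  C=15  D=23  E=5
Turnaround (C−A): A=9  B=2  C=13  D=21  E=5
Turnaround = completion − arrival: A=9, B=2, C=13, D=21, E=5
Total turnaround = 9 + 2 + 13 + 21 + 5 = 50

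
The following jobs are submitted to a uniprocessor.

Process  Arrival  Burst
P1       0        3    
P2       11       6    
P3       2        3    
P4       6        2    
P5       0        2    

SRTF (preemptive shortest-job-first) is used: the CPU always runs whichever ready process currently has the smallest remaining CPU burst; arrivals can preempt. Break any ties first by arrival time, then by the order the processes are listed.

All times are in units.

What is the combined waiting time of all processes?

Timeline: | P5 0-2 | P1 2-5 | P3 5-8 | P4 8-10 | idle 10-11 | P2 11-17 |
Completion: P1=5  P2=17  P3=8  P4=10  P5=2
Turnaround (C−A): P1=5  P2=6  P3=6  P4=4  P5=2
Waiting = turnaround − burst: P1=2, P2=0, P3=3, P4=2, P5=0
Total waiting = 2 + 0 + 3 + 2 + 0 = 7

7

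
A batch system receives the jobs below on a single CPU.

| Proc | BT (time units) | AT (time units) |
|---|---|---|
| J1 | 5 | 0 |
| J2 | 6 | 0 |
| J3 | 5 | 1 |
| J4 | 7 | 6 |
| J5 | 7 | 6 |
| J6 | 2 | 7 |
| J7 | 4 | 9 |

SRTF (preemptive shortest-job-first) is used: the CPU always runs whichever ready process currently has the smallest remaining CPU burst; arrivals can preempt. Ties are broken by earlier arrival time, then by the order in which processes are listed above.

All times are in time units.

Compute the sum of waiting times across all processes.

64

Gantt: | J1 0-5 | J3 5-7 | J6 7-9 | J3 9-12 | J7 12-16 | J2 16-22 | J4 22-29 | J5 29-36 |
Completion: J1=5  J2=22  J3=12  J4=29  J5=36  J6=9  J7=16
Waiting = turnaround − burst: J1=0, J2=16, J3=6, J4=16, J5=23, J6=0, J7=3
Total waiting = 0 + 16 + 6 + 16 + 23 + 0 + 3 = 64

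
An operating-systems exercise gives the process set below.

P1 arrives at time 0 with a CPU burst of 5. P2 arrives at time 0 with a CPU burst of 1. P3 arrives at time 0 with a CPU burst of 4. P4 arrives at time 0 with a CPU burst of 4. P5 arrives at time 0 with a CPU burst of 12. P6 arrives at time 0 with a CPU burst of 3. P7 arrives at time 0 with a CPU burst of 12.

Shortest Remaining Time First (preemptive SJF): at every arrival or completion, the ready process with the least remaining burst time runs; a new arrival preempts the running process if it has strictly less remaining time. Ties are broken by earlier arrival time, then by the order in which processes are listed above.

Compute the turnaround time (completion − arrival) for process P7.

Gantt: | P2 0-1 | P6 1-4 | P3 4-8 | P4 8-12 | P1 12-17 | P5 17-29 | P7 29-41 |
Completion: P1=17  P2=1  P3=8  P4=12  P5=29  P6=4  P7=41
Turnaround(P7) = completion − arrival = 41 − 0 = 41

41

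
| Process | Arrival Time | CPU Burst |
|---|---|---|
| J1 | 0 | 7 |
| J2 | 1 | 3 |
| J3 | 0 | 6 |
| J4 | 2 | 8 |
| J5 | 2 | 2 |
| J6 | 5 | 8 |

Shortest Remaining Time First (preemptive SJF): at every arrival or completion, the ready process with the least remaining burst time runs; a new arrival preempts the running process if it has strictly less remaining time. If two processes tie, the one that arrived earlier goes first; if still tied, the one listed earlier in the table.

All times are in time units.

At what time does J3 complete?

11

Gantt: | J3 0-1 | J2 1-4 | J5 4-6 | J3 6-11 | J1 11-18 | J4 18-26 | J6 26-34 |
Completion: J1=18  J2=4  J3=11  J4=26  J5=6  J6=34
Turnaround (C−A): J1=18  J2=3  J3=11  J4=24  J5=4  J6=29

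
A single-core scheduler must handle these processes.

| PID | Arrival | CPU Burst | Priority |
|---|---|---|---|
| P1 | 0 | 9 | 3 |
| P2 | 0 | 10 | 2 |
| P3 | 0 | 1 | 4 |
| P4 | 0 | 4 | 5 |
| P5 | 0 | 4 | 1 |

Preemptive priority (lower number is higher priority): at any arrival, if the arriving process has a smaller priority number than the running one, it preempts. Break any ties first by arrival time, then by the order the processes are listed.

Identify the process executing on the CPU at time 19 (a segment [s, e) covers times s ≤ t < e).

Gantt: | P5 0-4 | P2 4-14 | P1 14-23 | P3 23-24 | P4 24-28 |
Completion: P1=23  P2=14  P3=24  P4=28  P5=4
Turnaround (C−A): P1=23  P2=14  P3=24  P4=28  P5=4

P1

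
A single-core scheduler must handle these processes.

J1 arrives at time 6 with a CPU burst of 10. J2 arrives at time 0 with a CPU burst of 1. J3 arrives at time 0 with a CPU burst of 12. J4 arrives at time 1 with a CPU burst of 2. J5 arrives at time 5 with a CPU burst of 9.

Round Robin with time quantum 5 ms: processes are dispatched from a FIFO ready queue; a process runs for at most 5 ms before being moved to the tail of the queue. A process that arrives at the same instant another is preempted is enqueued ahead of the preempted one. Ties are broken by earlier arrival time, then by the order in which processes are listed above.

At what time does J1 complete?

32

Timeline: | J2 0-1 | J3 1-6 | J4 6-8 | J5 8-13 | J1 13-18 | J3 18-23 | J5 23-27 | J1 27-32 | J3 32-34 |
Completion: J1=32  J2=1  J3=34  J4=8  J5=27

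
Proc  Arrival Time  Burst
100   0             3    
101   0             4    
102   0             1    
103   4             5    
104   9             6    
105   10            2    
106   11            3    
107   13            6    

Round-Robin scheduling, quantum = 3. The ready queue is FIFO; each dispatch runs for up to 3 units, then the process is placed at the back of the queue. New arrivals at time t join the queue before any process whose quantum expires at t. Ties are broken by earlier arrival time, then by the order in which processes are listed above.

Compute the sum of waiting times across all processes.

56

Timeline: | 100 0-3 | 101 3-6 | 102 6-7 | 103 7-10 | 101 10-11 | 104 11-14 | 105 14-16 | 103 16-18 | 106 18-21 | 107 21-24 | 104 24-27 | 107 27-30 |
Completion: 100=3  101=11  102=7  103=18  104=27  105=16  106=21  107=30
Waiting = turnaround − burst: 100=0, 101=7, 102=6, 103=9, 104=12, 105=4, 106=7, 107=11
Total waiting = 0 + 7 + 6 + 9 + 12 + 4 + 7 + 11 = 56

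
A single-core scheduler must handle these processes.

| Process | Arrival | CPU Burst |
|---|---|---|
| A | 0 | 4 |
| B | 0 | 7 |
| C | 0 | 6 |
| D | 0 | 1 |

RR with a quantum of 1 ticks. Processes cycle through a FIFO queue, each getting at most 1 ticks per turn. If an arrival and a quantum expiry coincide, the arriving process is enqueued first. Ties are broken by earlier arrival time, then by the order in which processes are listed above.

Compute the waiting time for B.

Schedule: | A 0-1 | B 1-2 | C 2-3 | D 3-4 | A 4-5 | B 5-6 | C 6-7 | A 7-8 | B 8-9 | C 9-10 | A 10-11 | B 11-12 | C 12-13 | B 13-14 | C 14-15 | B 15-16 | C 16-17 | B 17-18 |
Completion: A=11  B=18  C=17  D=4
Turnaround (C−A): A=11  B=18  C=17  D=4
Waiting(B) = turnaround − burst = 18 − 7 = 11

11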